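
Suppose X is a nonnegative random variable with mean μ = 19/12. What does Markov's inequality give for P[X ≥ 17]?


μ = E[X] = 19/12, a = 17.
Markov: P[X ≥ 17] ≤ μ/a = (19/12)/17 = 19/204.
Numerically: ≈ 0.0931.
(Since a = 17 > μ = 1.5833, the bound 19/204 is < 1 and informative.)

P[X ≥ 17] ≤ 19/204 ≈ 0.0931.


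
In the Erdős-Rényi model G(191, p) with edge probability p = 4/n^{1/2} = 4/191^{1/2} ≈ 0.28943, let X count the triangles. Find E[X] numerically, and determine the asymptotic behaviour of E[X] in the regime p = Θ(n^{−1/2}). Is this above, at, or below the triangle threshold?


Number of potential triangles: C(191, 3) = 1143135.
Each occurs with probability p³ ≈ (0.28943)³ ≈ 2.42454318e-02.
By linearity: E[X] = C(191, 3)·p³ ≈ 1143135 · 2.42454318e-02 ≈ 27715.801681.
Since α = 1/2 < 1, p = c/n^{1/2} ≫ 1/n is above the triangle threshold p ~ 1/n. Asymptotically E[X] ~ (c³/6)·n^{3(1−α)} = (4³/6)·n^{1.5} → ∞; triangles are abundant w.h.p.

E[X] ≈ 27715.801681; in regime p = Θ(1/n^{1/2}) E[X] diverges (above the triangle threshold p ~ 1/n).


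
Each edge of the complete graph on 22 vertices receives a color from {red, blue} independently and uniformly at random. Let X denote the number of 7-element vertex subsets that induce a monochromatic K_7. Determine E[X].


Let X = Σ_S X_S over the C(22, 7) = 170544 subsets S of size 7, where X_S = 1 if the K_7 on S is monochromatic.
For a fixed S, the K_7 on S has C(7, 2) = 21 edges. P[all 21 edges red] = (1/2)^21, and likewise for blue, so P[monochromatic] = 2·(1/2)^21 = 2^{1 − 21} = 1/1048576.
By linearity of expectation: E[X] = C(22, 7) · 2^{1 − 21} = 170544 · 1/1048576 = 10659/65536.
Numerically: E[X] ≈ 0.162643.

E[X] = C(22,7)·2^(1−C(7,2)) = 10659/65536 ≈ 0.162643.


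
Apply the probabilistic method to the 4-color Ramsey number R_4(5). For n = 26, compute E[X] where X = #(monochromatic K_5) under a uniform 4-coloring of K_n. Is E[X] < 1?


E[X] = C(26, 5) · 4^{1 − 10} = 65780 · 4^{−9} = 65780/262144.
As a reduced fraction: E[X] = 16445/65536 ≈ 0.251.
Is E[X] < 1? YES.
Since E[X] < 1, there exists a 4-coloring of K_{26} with no monochromatic K_5; hence R_4(5) > 26.

E[X] = 16445/65536 ≈ 0.251; E[X] < 1, so R_4(5) > 26.


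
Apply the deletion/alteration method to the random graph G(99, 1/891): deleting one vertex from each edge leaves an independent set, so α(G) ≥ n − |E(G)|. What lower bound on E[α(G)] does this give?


E[|E(G)|] = C(99, 2)·p = 4851 · (1/891) = 49/9.
E[α(G)] ≥ n − E[|E(G)|] = 99 − 49/9 = 842/9.
Numerically: ≈ 93.5556.
(This is only a lower bound; the true E[α(G)] may be larger.)

E[α(G)] ≥ 842/9 ≈ 93.5556.


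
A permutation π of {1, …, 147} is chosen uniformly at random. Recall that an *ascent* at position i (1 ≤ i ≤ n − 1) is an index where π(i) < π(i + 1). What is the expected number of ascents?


Write X = Σ X_I over i = 1, …, 146, with X_I the indicator of one ascent.
There are 146 indicators.
For each fixed i, the pair (π(i), π(i+1)) is a uniformly random ordered pair of distinct values from {1, …, 147}; by symmetry P[π(i) < π(i+1)] = 1/2.
By linearity: E[X] = 146 · (1/2) = (147 − 1) · (1/2) = 73 ≈ 73.0000.

E[X] = 73 = 73.0000.


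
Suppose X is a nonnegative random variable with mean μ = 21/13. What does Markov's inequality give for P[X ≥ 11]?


μ = E[X] = 21/13, a = 11.
Markov: P[X ≥ 11] ≤ μ/a = (21/13)/11 = 21/143.
Numerically: ≈ 0.14685.
(Since a = 11 > μ = 1.61538, the bound 21/143 is < 1 and informative.)

P[X ≥ 11] ≤ 21/143 ≈ 0.14685.


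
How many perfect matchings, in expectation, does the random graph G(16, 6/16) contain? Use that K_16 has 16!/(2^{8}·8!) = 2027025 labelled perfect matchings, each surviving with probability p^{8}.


K_16 has 16!/(2^{8}·8!) = 2027025 labelled perfect matchings.
For each such perfect matching H, let X_H = 1 if all 8 edges of H are present in G. Then P[X_H = 1] = p^{8} = (3/8)^{8} = 6561/16777216.
By linearity of expectation: E[X] = Σ_H E[X_H] = 2027025 · p^{8} = 2027025 · 6561/16777216 = 13299311025/16777216.
Numerically: E[X] ≈ 792.7.

E[X] = 2027025 · (3/8)^{8} = 13299311025/16777216 ≈ 792.7.


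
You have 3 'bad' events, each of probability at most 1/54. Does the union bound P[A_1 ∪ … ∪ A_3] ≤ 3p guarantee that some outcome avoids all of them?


Union bound: P[∪_{i=1}^{3} A_i] ≤ Σ_i P[A_i] ≤ 3·p = 3·(1/54) = 1/18.
Numerically: 1/18 ≈ 0.0555556.
Is 1/18 < 1? YES.
Since P[∪ A_i] ≤ 1/18 < 1, the complement has P[∩ A_i^c] ≥ 1 − 1/18 = 17/18 > 0, so some outcome avoids every A_i.

3·p = 1/18 ≈ 0.0555556; existence CERTIFIED by the union bound.


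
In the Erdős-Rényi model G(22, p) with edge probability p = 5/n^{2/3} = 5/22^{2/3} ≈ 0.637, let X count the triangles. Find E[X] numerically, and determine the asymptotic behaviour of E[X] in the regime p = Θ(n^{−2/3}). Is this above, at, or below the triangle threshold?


Number of potential triangles: C(22, 3) = 1540.
Each occurs with probability p³ ≈ (0.637)³ ≈ 2.58264e-01.
By linearity: E[X] = C(22, 3)·p³ ≈ 1540 · 2.58264e-01 ≈ 397.727.
Since α = 2/3 < 1, p = c/n^{2/3} ≫ 1/n is above the triangle threshold p ~ 1/n. Asymptotically E[X] ~ (c³/6)·n^{3(1−α)} = (5³/6)·n^{1} → ∞; triangles are abundant w.h.p.

E[X] ≈ 397.727; in regime p = Θ(1/n^{2/3}) E[X] diverges (above the triangle threshold p ~ 1/n).


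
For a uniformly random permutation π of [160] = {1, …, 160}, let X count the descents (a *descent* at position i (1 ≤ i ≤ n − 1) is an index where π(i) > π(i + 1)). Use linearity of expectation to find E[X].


Write X = Σ X_I over i = 1, …, 159, with X_I the indicator of one descent.
There are 159 indicators.
For each fixed i, the pair (π(i), π(i+1)) is a uniformly random ordered pair of distinct values from {1, …, 160}; by symmetry P[π(i) > π(i+1)] = 1/2.
By linearity: E[X] = 159 · (1/2) = (160 − 1) · (1/2) = 159/2 ≈ 79.50000.

E[X] = 159/2 = 79.50000.


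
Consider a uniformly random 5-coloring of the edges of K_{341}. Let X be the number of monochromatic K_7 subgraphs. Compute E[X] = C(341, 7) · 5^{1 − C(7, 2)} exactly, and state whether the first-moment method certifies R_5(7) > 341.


E[X] = C(341, 7) · 5^{1 − 21} = 99984606876440 · 5^{−20} = 99984606876440/95367431640625.
As a reduced fraction: E[X] = 19996921375288/19073486328125 ≈ 1.0484146.
Is E[X] < 1? NO.
Since E[X] ≥ 1, the first-moment bound is inconclusive at n = 341; it does NOT by itself certify R_5(7) > 341.

E[X] = 19996921375288/19073486328125 ≈ 1.0484146; E[X] ≥ 1; first-moment method inconclusive here.


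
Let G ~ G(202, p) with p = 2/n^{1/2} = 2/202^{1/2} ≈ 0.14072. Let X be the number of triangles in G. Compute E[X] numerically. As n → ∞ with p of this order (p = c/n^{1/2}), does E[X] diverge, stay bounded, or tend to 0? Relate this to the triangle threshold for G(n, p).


Number of potential triangles: C(202, 3) = 1353400.
Each occurs with probability p³ ≈ (0.14072)³ ≈ 2.78652493e-03.
By linearity: E[X] = C(202, 3)·p³ ≈ 1353400 · 2.78652493e-03 ≈ 3771.282840.
Since α = 1/2 < 1, p = c/n^{1/2} ≫ 1/n is above the triangle threshold p ~ 1/n. Asymptotically E[X] ~ (c³/6)·n^{3(1−α)} = (2³/6)·n^{1.5} → ∞; triangles are abundant w.h.p.

E[X] ≈ 3771.282840; in regime p = Θ(1/n^{1/2}) E[X] diverges (above the triangle threshold p ~ 1/n).


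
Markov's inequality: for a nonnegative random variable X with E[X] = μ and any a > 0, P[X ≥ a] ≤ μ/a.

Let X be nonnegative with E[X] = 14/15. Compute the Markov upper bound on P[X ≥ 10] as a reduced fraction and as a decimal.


μ = E[X] = 14/15, a = 10.
Markov: P[X ≥ 10] ≤ μ/a = (14/15)/10 = 7/75.
Numerically: ≈ 0.0933.
(Since a = 10 > μ = 0.9333, the bound 7/75 is < 1 and informative.)

P[X ≥ 10] ≤ 7/75 ≈ 0.0933.


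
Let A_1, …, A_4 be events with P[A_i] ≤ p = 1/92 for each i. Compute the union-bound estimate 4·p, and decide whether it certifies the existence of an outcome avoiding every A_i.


Union bound: P[∪_{i=1}^{4} A_i] ≤ Σ_i P[A_i] ≤ 4·p = 4·(1/92) = 1/23.
Numerically: 1/23 ≈ 0.0434783.
Is 1/23 < 1? YES.
Since P[∪ A_i] ≤ 1/23 < 1, the complement has P[∩ A_i^c] ≥ 1 − 1/23 = 22/23 > 0, so some outcome avoids every A_i.

4·p = 1/23 ≈ 0.0434783; existence CERTIFIED by the union bound.


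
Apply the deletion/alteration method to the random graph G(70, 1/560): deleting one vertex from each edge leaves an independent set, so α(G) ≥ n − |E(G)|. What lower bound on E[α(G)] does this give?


E[|E(G)|] = C(70, 2)·p = 2415 · (1/560) = 69/16.
E[α(G)] ≥ n − E[|E(G)|] = 70 − 69/16 = 1051/16.
Numerically: ≈ 65.6875.
(This is only a lower bound; the true E[α(G)] may be larger.)

E[α(G)] ≥ 1051/16 ≈ 65.6875.


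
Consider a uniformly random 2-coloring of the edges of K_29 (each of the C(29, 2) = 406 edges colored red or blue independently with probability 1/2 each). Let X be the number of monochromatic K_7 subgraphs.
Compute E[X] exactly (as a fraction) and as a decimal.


Let X = Σ_S X_S over the C(29, 7) = 1560780 subsets S of size 7, where X_S = 1 if the K_7 on S is monochromatic.
For a fixed S, the K_7 on S has C(7, 2) = 21 edges. P[all 21 edges red] = (1/2)^21, and likewise for blue, so P[monochromatic] = 2·(1/2)^21 = 2^{1 − 21} = 1/1048576.
Summing: E[X] = C(29, 7) · 2^{1 − 21} = 1560780 · 1/1048576 = 390195/262144.
Numerically: E[X] ≈ 1.488.

E[X] = C(29,7)·2^(1−C(7,2)) = 390195/262144 ≈ 1.488.


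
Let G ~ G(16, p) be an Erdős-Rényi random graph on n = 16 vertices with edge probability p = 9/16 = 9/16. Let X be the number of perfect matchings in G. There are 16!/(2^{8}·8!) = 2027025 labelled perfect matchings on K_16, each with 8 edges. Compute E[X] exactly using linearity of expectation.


K_16 has 16!/(2^{8}·8!) = 2027025 labelled perfect matchings.
For each such perfect matching H, let X_H = 1 if all 8 edges of H are present in G. Then P[X_H = 1] = p^{8} = (9/16)^{8} = 43046721/4294967296.
By linearity of expectation: E[X] = Σ_H E[X_H] = 2027025 · p^{8} = 2027025 · 43046721/4294967296 = 87256779635025/4294967296.
Numerically: E[X] ≈ 2.032e+04.

E[X] = 2027025 · (9/16)^{8} = 87256779635025/4294967296 ≈ 2.032e+04.


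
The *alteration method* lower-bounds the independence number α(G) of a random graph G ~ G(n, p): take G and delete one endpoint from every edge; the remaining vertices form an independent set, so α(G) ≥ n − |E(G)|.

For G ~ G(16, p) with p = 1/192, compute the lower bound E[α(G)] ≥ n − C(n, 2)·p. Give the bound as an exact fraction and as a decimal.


E[|E(G)|] = C(16, 2)·p = 120 · (1/192) = 5/8.
E[α(G)] ≥ n − E[|E(G)|] = 16 − 5/8 = 123/8.
Numerically: ≈ 15.3750.
(This is only a lower bound; the true E[α(G)] may be larger.)

E[α(G)] ≥ 123/8 ≈ 15.3750.


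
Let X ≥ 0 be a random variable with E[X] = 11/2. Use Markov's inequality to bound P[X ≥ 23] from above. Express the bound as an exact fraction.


μ = E[X] = 11/2, a = 23.
Markov: P[X ≥ 23] ≤ μ/a = (11/2)/23 = 11/46.
Numerically: ≈ 0.239130.
(Since a = 23 > μ = 5.500000, the bound 11/46 is < 1 and informative.)

P[X ≥ 23] ≤ 11/46 ≈ 0.239130.


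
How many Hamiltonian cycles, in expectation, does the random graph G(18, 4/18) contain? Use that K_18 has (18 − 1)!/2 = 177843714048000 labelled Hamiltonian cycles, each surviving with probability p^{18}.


K_18 has (18 − 1)!/2 = 177843714048000 labelled Hamiltonian cycles.
For each such Hamiltonian cycle H, let X_H = 1 if all 18 edges of H are present in G. Then P[X_H = 1] = p^{18} = (2/9)^{18} = 262144/150094635296999121.
Summing the indicators: E[X] = Σ_H E[X_H] = 177843714048000 · p^{18} = 177843714048000 · 262144/150094635296999121 = 63951526166528000/205891132094649.
Numerically: E[X] ≈ 310.6.

E[X] = 177843714048000 · (2/9)^{18} = 63951526166528000/205891132094649 ≈ 310.6.


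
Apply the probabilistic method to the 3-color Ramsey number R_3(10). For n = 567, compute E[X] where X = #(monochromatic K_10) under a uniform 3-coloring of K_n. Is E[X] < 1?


E[X] = C(567, 10) · 3^{1 − 45} = 873787071273467749398 · 3^{−44} = 873787071273467749398/984770902183611232881.
As a reduced fraction: E[X] = 10787494707079848758/12157665459056928801 ≈ 0.887300.
Is E[X] < 1? YES.
Since E[X] < 1, there exists a 3-coloring of K_{567} with no monochromatic K_10; hence R_3(10) > 567.

E[X] = 10787494707079848758/12157665459056928801 ≈ 0.887300; E[X] < 1, so R_3(10) > 567.


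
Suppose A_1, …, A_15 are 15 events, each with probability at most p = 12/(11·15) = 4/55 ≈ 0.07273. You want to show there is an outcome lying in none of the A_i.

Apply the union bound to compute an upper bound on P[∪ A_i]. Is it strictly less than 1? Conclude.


Union bound: P[∪_{i=1}^{15} A_i] ≤ Σ_i P[A_i] ≤ 15·p = 15·(4/55) = 12/11.
Numerically: 12/11 ≈ 1.09091.
Is 12/11 < 1? NO.
Since the bound 12/11 is ≥ 1, the union bound is uninformative here; it does NOT by itself certify existence.

15·p = 12/11 ≈ 1.09091; existence NOT certified by the union bound.


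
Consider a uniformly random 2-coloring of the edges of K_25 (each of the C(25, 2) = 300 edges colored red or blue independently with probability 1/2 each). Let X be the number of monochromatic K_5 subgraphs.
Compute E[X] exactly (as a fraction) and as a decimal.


Let X = Σ_S X_S over the C(25, 5) = 53130 subsets S of size 5, where X_S = 1 if the K_5 on S is monochromatic.
For a fixed S, the K_5 on S has C(5, 2) = 10 edges. P[all 10 edges red] = (1/2)^10, and likewise for blue, so P[monochromatic] = 2·(1/2)^10 = 2^{1 − 10} = 1/512.
By linearity: E[X] = C(25, 5) · 2^{1 − 10} = 53130 · 1/512 = 26565/256.
Numerically: E[X] ≈ 103.7695.

E[X] = C(25,5)·2^(1−C(5,2)) = 26565/256 ≈ 103.7695.


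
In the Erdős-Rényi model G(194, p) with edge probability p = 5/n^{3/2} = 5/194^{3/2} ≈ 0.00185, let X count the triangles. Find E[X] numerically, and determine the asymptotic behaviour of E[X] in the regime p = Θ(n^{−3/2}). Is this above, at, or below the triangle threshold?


Number of potential triangles: C(194, 3) = 1198144.
Each occurs with probability p³ ≈ (0.00185)³ ≈ 6.335811e-09.
By linearity: E[X] = C(194, 3)·p³ ≈ 1198144 · 6.335811e-09 ≈ 0.0076.
Since α = 3/2 > 1, p = c/n^{3/2} = o(1/n) is below the triangle threshold p ~ 1/n. Asymptotically E[X] ~ (c³/6)·n^{3(1−α)} = (5³/6)·n^{-1.5} → 0, so by Markov's inequality G has no triangles w.h.p.

E[X] ≈ 0.0076; in regime p = Θ(1/n^{3/2}) E[X] tends to 0 (below the triangle threshold p ~ 1/n).


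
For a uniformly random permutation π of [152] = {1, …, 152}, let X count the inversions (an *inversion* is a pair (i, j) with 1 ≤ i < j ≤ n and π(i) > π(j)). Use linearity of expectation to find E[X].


Write X = Σ X_I over the C(152, 2) = 11476 pairs i < j, with X_I the indicator of one inversion.
There are 11476 indicators.
For each fixed pair i < j, the values π(i) and π(j) are two distinct elements of {1, …, 152} in uniformly random order; by symmetry P[π(i) > π(j)] = 1/2.
By linearity: E[X] = 11476 · (1/2) = C(152, 2) · (1/2) = 11476/2 = 5738 ≈ 5738.0000.

E[X] = 5738 = 5738.0000.


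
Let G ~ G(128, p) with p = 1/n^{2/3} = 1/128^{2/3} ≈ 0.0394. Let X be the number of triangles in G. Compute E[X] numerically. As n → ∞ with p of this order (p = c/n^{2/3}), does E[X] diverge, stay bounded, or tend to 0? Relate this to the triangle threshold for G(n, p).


Number of potential triangles: C(128, 3) = 341376.
Each occurs with probability p³ ≈ (0.0394)³ ≈ 6.10352e-05.
By linearity: E[X] = C(128, 3)·p³ ≈ 341376 · 6.10352e-05 ≈ 20.836.
Since α = 2/3 < 1, p = c/n^{2/3} ≫ 1/n is above the triangle threshold p ~ 1/n. Asymptotically E[X] ~ (c³/6)·n^{3(1−α)} = (1³/6)·n^{1} → ∞; triangles are abundant w.h.p.

E[X] ≈ 20.836; in regime p = Θ(1/n^{2/3}) E[X] diverges (above the triangle threshold p ~ 1/n).


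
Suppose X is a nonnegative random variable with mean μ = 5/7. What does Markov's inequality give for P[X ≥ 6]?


μ = E[X] = 5/7, a = 6.
Markov: P[X ≥ 6] ≤ μ/a = (5/7)/6 = 5/42.
Numerically: ≈ 0.11905.
(Since a = 6 > μ = 0.71429, the bound 5/42 is < 1 and informative.)

P[X ≥ 6] ≤ 5/42 ≈ 0.11905.


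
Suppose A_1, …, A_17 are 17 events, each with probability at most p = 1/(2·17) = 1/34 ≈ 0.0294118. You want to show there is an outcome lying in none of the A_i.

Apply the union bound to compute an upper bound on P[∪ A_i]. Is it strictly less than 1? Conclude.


Union bound: P[∪_{i=1}^{17} A_i] ≤ Σ_i P[A_i] ≤ 17·p = 17·(1/34) = 1/2.
Numerically: 1/2 ≈ 0.5000000.
Is 1/2 < 1? YES.
Since P[∪ A_i] ≤ 1/2 < 1, the complement has P[∩ A_i^c] ≥ 1 − 1/2 = 1/2 > 0, so some outcome avoids every A_i.

17·p = 1/2 ≈ 0.5000000; existence CERTIFIED by the union bound.


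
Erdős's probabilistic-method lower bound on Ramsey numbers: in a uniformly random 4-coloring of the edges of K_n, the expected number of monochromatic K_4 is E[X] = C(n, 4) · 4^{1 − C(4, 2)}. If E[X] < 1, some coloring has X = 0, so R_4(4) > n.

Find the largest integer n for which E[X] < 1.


We need C(n, 4) · 4^{1 − 6} < 1, i.e. C(n, 4) < 4^{6 − 1} = 1024.
Check values of n near the boundary:
  n = 9: C(9, 4) = 126; 126 < 1024? YES
  n = 10: C(10, 4) = 210; 210 < 1024? YES
  n = 11: C(11, 4) = 330; 330 < 1024? YES
  n = 12: C(12, 4) = 495; 495 < 1024? YES
  n = 13: C(13, 4) = 715; 715 < 1024? YES
  n = 14: C(14, 4) = 1001; 1001 < 1024? YES
  n = 15: C(15, 4) = 1365; 1365 < 1024? NO
  n = 16: C(16, 4) = 1820; 1820 < 1024? NO
  n = 17: C(17, 4) = 2380; 2380 < 1024? NO
The largest n with C(n, 4) < 1024 is n = 14 (where E[X] = 1001/1024 ≈ 0.97754). Hence R_4(4) > 14, i.e. R_4(4) ≥ 15.

Largest n = 14; hence R_4(4) > 14.


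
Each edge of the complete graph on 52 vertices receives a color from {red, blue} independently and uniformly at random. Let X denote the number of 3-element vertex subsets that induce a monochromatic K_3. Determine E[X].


Let X = Σ_S X_S over the C(52, 3) = 22100 subsets S of size 3, where X_S = 1 if the K_3 on S is monochromatic.
For a fixed S, the K_3 on S has C(3, 2) = 3 edges. P[all 3 edges red] = (1/2)^3, and likewise for blue, so P[monochromatic] = 2·(1/2)^3 = 2^{1 − 3} = 1/4.
By linearity: E[X] = C(52, 3) · 2^{1 − 3} = 22100 · 1/4 = 5525.
Numerically: E[X] ≈ 5525.0000.

E[X] = C(52,3)·2^(1−C(3,2)) = 5525 ≈ 5525.0000.


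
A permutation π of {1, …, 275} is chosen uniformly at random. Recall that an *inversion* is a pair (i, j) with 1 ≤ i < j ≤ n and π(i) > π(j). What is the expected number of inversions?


Write X = Σ X_I over the C(275, 2) = 37675 pairs i < j, with X_I the indicator of one inversion.
There are 37675 indicators.
For each fixed pair i < j, the values π(i) and π(j) are two distinct elements of {1, …, 275} in uniformly random order; by symmetry P[π(i) > π(j)] = 1/2.
By linearity: E[X] = 37675 · (1/2) = C(275, 2) · (1/2) = 37675/2 = 37675/2 ≈ 18837.500000.

E[X] = 37675/2 = 18837.500000.


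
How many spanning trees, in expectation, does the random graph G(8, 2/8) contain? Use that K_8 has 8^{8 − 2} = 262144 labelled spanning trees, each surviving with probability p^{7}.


K_8 has 8^{8 − 2} = 262144 labelled spanning trees.
For each such spanning tree H, let X_H = 1 if all 7 edges of H are present in G. Then P[X_H = 1] = p^{7} = (1/4)^{7} = 1/16384.
Summing the indicators: E[X] = Σ_H E[X_H] = 262144 · p^{7} = 262144 · 1/16384 = 16.
Numerically: E[X] ≈ 16.

E[X] = 262144 · (1/4)^{7} = 16 ≈ 16.


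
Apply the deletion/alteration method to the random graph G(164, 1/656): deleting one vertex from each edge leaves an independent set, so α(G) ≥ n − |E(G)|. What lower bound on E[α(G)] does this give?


E[|E(G)|] = C(164, 2)·p = 13366 · (1/656) = 163/8.
E[α(G)] ≥ n − E[|E(G)|] = 164 − 163/8 = 1149/8.
Numerically: ≈ 143.6250.
(This is only a lower bound; the true E[α(G)] may be larger.)

E[α(G)] ≥ 1149/8 ≈ 143.6250.


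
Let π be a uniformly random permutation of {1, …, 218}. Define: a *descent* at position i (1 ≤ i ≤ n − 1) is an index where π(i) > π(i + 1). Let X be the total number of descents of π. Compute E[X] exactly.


Write X = Σ X_I over i = 1, …, 217, with X_I the indicator of one descent.
There are 217 indicators.
For each fixed i, the pair (π(i), π(i+1)) is a uniformly random ordered pair of distinct values from {1, …, 218}; by symmetry P[π(i) > π(i+1)] = 1/2.
By linearity: E[X] = 217 · (1/2) = (218 − 1) · (1/2) = 217/2 ≈ 108.500.

E[X] = 217/2 = 108.500.


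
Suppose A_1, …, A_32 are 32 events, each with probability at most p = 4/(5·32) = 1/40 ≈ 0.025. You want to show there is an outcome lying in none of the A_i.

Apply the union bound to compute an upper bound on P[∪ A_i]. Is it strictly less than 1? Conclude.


Union bound: P[∪_{i=1}^{32} A_i] ≤ Σ_i P[A_i] ≤ 32·p = 32·(1/40) = 4/5.
Numerically: 4/5 ≈ 0.800.
Is 4/5 < 1? YES.
Since P[∪ A_i] ≤ 4/5 < 1, the complement has P[∩ A_i^c] ≥ 1 − 4/5 = 1/5 > 0, so some outcome avoids every A_i.

32·p = 4/5 ≈ 0.800; existence CERTIFIED by the union bound.


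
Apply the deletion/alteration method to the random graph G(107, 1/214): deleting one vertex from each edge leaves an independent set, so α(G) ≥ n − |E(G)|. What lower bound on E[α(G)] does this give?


E[|E(G)|] = C(107, 2)·p = 5671 · (1/214) = 53/2.
E[α(G)] ≥ n − E[|E(G)|] = 107 − 53/2 = 161/2.
Numerically: ≈ 80.500000.
(This is only a lower bound; the true E[α(G)] may be larger.)

E[α(G)] ≥ 161/2 ≈ 80.500000.


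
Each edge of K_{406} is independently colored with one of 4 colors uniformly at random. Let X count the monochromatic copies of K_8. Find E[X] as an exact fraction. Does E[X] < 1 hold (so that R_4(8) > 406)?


E[X] = C(406, 8) · 4^{1 − 28} = 17082453897995850 · 4^{−27} = 17082453897995850/18014398509481984.
As a reduced fraction: E[X] = 8541226948997925/9007199254740992 ≈ 0.9482667.
Is E[X] < 1? YES.
Since E[X] < 1, there exists a 4-coloring of K_{406} with no monochromatic K_8; hence R_4(8) > 406.

E[X] = 8541226948997925/9007199254740992 ≈ 0.9482667; E[X] < 1, so R_4(8) > 406.


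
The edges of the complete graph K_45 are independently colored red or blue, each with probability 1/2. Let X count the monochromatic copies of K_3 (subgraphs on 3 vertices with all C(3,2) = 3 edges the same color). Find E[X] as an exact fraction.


Let X = Σ_S X_S over the C(45, 3) = 14190 subsets S of size 3, where X_S = 1 if the K_3 on S is monochromatic.
For a fixed S, the K_3 on S has C(3, 2) = 3 edges. P[all 3 edges red] = (1/2)^3, and likewise for blue, so P[monochromatic] = 2·(1/2)^3 = 2^{1 − 3} = 1/4.
By linearity of expectation: E[X] = C(45, 3) · 2^{1 − 3} = 14190 · 1/4 = 7095/2.
Numerically: E[X] ≈ 3547.5000.

E[X] = C(45,3)·2^(1−C(3,2)) = 7095/2 ≈ 3547.5000.


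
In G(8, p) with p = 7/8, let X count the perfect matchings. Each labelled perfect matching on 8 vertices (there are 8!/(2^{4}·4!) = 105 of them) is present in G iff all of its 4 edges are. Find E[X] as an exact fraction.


K_8 has 8!/(2^{4}·4!) = 105 labelled perfect matchings.
For each such perfect matching H, let X_H = 1 if all 4 edges of H are present in G. Then P[X_H = 1] = p^{4} = (7/8)^{4} = 2401/4096.
By linearity: E[X] = Σ_H E[X_H] = 105 · p^{4} = 105 · 2401/4096 = 252105/4096.
Numerically: E[X] ≈ 61.55.

E[X] = 105 · (7/8)^{4} = 252105/4096 ≈ 61.55.


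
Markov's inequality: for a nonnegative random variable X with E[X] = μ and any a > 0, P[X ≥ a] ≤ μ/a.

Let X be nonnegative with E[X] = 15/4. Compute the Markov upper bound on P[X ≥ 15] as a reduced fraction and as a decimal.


μ = E[X] = 15/4, a = 15.
Markov: P[X ≥ 15] ≤ μ/a = (15/4)/15 = 1/4.
Numerically: ≈ 0.250.
(Since a = 15 > μ = 3.750, the bound 1/4 is < 1 and informative.)

P[X ≥ 15] ≤ 1/4 ≈ 0.250.


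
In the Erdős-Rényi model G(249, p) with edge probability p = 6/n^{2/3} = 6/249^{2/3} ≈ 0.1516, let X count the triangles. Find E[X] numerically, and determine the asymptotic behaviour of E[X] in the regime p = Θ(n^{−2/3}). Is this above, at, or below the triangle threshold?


Number of potential triangles: C(249, 3) = 2542124.
Each occurs with probability p³ ≈ (0.1516)³ ≈ 3.4838148e-03.
By linearity: E[X] = C(249, 3)·p³ ≈ 2542124 · 3.4838148e-03 ≈ 8856.28916.
Since α = 2/3 < 1, p = c/n^{2/3} ≫ 1/n is above the triangle threshold p ~ 1/n. Asymptotically E[X] ~ (c³/6)·n^{3(1−α)} = (6³/6)·n^{1} → ∞; triangles are abundant w.h.p.

E[X] ≈ 8856.28916; in regime p = Θ(1/n^{2/3}) E[X] diverges (above the triangle threshold p ~ 1/n).


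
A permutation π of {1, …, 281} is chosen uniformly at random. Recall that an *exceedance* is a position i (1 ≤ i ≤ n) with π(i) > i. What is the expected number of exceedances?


Write X = Σ_{i=1}^{281} X_i, where X_i = 1_{π(i) > i}.
For each fixed i, π(i) is uniform over {1, …, 281} (marginal of a uniform permutation), so P[π(i) > i] = (n − i)/n. Summing: Σ_{i=1}^{281} (n − i)/n = (0 + 1 + … + 280)/281 = 281(281 − 1)/(2·281) = (281 − 1)/2.
Hence E[X] = Σ_{i=1}^{281} (281 − i)/281 = 140 ≈ 140.0000.

E[X] = 140 = 140.0000.


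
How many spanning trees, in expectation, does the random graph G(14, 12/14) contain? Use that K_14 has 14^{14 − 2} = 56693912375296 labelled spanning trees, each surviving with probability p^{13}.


K_14 has 14^{14 − 2} = 56693912375296 labelled spanning trees.
For each such spanning tree H, let X_H = 1 if all 13 edges of H are present in G. Then P[X_H = 1] = p^{13} = (6/7)^{13} = 13060694016/96889010407.
By linearity: E[X] = Σ_H E[X_H] = 56693912375296 · p^{13} = 56693912375296 · 13060694016/96889010407 = 53496602689536/7.
Numerically: E[X] ≈ 7.64e+12.

E[X] = 56693912375296 · (6/7)^{13} = 53496602689536/7 ≈ 7.64e+12.


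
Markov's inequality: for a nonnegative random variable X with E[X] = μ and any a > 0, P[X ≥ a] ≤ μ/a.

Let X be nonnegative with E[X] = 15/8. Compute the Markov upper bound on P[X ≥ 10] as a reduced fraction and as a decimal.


μ = E[X] = 15/8, a = 10.
Markov: P[X ≥ 10] ≤ μ/a = (15/8)/10 = 3/16.
Numerically: ≈ 0.187500.
(Since a = 10 > μ = 1.875000, the bound 3/16 is < 1 and informative.)

P[X ≥ 10] ≤ 3/16 ≈ 0.187500.


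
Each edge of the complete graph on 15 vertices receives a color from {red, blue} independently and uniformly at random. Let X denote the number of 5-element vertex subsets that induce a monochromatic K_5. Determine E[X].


Let X = Σ_S X_S over the C(15, 5) = 3003 subsets S of size 5, where X_S = 1 if the K_5 on S is monochromatic.
For a fixed S, the K_5 on S has C(5, 2) = 10 edges. P[all 10 edges red] = (1/2)^10, and likewise for blue, so P[monochromatic] = 2·(1/2)^10 = 2^{1 − 10} = 1/512.
By linearity of expectation: E[X] = C(15, 5) · 2^{1 − 10} = 3003 · 1/512 = 3003/512.
Numerically: E[X] ≈ 5.8652.

E[X] = C(15,5)·2^(1−C(5,2)) = 3003/512 ≈ 5.8652.


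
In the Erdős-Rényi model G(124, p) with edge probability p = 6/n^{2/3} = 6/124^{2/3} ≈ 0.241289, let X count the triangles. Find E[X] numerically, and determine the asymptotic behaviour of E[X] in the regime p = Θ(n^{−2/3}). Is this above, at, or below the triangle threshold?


Number of potential triangles: C(124, 3) = 310124.
Each occurs with probability p³ ≈ (0.241289)³ ≈ 1.40478668e-02.
By linearity: E[X] = C(124, 3)·p³ ≈ 310124 · 1.40478668e-02 ≈ 4356.580645.
Since α = 2/3 < 1, p = c/n^{2/3} ≫ 1/n is above the triangle threshold p ~ 1/n. Asymptotically E[X] ~ (c³/6)·n^{3(1−α)} = (6³/6)·n^{1} → ∞; triangles are abundant w.h.p.

E[X] ≈ 4356.580645; in regime p = Θ(1/n^{2/3}) E[X] diverges (above the triangle threshold p ~ 1/n).


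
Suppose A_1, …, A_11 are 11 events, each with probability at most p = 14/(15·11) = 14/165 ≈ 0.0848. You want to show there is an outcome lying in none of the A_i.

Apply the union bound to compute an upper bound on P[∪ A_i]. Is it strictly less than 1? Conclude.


Union bound: P[∪_{i=1}^{11} A_i] ≤ Σ_i P[A_i] ≤ 11·p = 11·(14/165) = 14/15.
Numerically: 14/15 ≈ 0.9333.
Is 14/15 < 1? YES.
Since P[∪ A_i] ≤ 14/15 < 1, the complement has P[∩ A_i^c] ≥ 1 − 14/15 = 1/15 > 0, so some outcome avoids every A_i.

11·p = 14/15 ≈ 0.9333; existence CERTIFIED by the union bound.


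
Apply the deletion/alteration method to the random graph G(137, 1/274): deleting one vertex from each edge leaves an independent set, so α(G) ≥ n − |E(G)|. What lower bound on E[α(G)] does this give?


E[|E(G)|] = C(137, 2)·p = 9316 · (1/274) = 34.
E[α(G)] ≥ n − E[|E(G)|] = 137 − 34 = 103.
Numerically: ≈ 103.00000.
(This is only a lower bound; the true E[α(G)] may be larger.)

E[α(G)] ≥ 103 ≈ 103.00000.


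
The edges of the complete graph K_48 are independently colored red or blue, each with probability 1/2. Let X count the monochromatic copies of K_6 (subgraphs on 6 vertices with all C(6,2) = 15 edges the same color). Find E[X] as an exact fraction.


Let X = Σ_S X_S over the C(48, 6) = 12271512 subsets S of size 6, where X_S = 1 if the K_6 on S is monochromatic.
For a fixed S, the K_6 on S has C(6, 2) = 15 edges. P[all 15 edges red] = (1/2)^15, and likewise for blue, so P[monochromatic] = 2·(1/2)^15 = 2^{1 − 15} = 1/16384.
By linearity: E[X] = C(48, 6) · 2^{1 − 15} = 12271512 · 1/16384 = 1533939/2048.
Numerically: E[X] ≈ 748.993652.

E[X] = C(48,6)·2^(1−C(6,2)) = 1533939/2048 ≈ 748.993652.


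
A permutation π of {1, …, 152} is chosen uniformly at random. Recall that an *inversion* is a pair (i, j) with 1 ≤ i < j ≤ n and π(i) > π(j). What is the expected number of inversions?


Write X = Σ X_I over the C(152, 2) = 11476 pairs i < j, with X_I the indicator of one inversion.
There are 11476 indicators.
For each fixed pair i < j, the values π(i) and π(j) are two distinct elements of {1, …, 152} in uniformly random order; by symmetry P[π(i) > π(j)] = 1/2.
By linearity: E[X] = 11476 · (1/2) = C(152, 2) · (1/2) = 11476/2 = 5738 ≈ 5738.000000.

E[X] = 5738 = 5738.000000.


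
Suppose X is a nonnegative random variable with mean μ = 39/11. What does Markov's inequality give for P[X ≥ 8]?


μ = E[X] = 39/11, a = 8.
Markov: P[X ≥ 8] ≤ μ/a = (39/11)/8 = 39/88.
Numerically: ≈ 0.443.
(Since a = 8 > μ = 3.545, the bound 39/88 is < 1 and informative.)

P[X ≥ 8] ≤ 39/88 ≈ 0.443.


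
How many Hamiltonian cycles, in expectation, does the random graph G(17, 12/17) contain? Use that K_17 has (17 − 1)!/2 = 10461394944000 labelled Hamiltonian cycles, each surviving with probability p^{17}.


K_17 has (17 − 1)!/2 = 10461394944000 labelled Hamiltonian cycles.
For each such Hamiltonian cycle H, let X_H = 1 if all 17 edges of H are present in G. Then P[X_H = 1] = p^{17} = (12/17)^{17} = 2218611106740436992/827240261886336764177.
By linearity of expectation: E[X] = Σ_H E[X_H] = 10461394944000 · p^{17} = 10461394944000 · 2218611106740436992/827240261886336764177 = 23209767014756651868459368448000/827240261886336764177.
Numerically: E[X] ≈ 2.806e+10.

E[X] = 10461394944000 · (12/17)^{17} = 23209767014756651868459368448000/827240261886336764177 ≈ 2.806e+10.


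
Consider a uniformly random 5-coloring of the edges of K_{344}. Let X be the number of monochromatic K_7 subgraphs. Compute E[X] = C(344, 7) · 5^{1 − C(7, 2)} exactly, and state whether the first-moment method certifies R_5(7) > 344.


E[X] = C(344, 7) · 5^{1 − 21} = 106364775244728 · 5^{−20} = 106364775244728/95367431640625.
As a reduced fraction: E[X] = 106364775244728/95367431640625 ≈ 1.11532.
Is E[X] < 1? NO.
Since E[X] ≥ 1, the first-moment bound is inconclusive at n = 344; it does NOT by itself certify R_5(7) > 344.

E[X] = 106364775244728/95367431640625 ≈ 1.11532; E[X] ≥ 1; first-moment method inconclusive here.


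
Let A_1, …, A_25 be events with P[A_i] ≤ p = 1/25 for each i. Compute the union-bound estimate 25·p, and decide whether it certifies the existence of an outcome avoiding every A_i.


Union bound: P[∪_{i=1}^{25} A_i] ≤ Σ_i P[A_i] ≤ 25·p = 25·(1/25) = 1.
Numerically: 1 ≈ 1.0000000.
Is 1 < 1? NO.
Since the bound 1 is ≥ 1, the union bound is uninformative here; it does NOT by itself certify existence.

25·p = 1 ≈ 1.0000000; existence NOT certified by the union bound.


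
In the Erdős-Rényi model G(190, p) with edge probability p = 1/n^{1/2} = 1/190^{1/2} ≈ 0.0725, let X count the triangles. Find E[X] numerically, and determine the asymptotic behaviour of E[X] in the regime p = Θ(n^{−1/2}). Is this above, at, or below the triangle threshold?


Number of potential triangles: C(190, 3) = 1125180.
Each occurs with probability p³ ≈ (0.0725)³ ≈ 3.81830e-04.
By linearity: E[X] = C(190, 3)·p³ ≈ 1125180 · 3.81830e-04 ≈ 429.627.
Since α = 1/2 < 1, p = c/n^{1/2} ≫ 1/n is above the triangle threshold p ~ 1/n. Asymptotically E[X] ~ (c³/6)·n^{3(1−α)} = (1³/6)·n^{1.5} → ∞; triangles are abundant w.h.p.

E[X] ≈ 429.627; in regime p = Θ(1/n^{1/2}) E[X] diverges (above the triangle threshold p ~ 1/n).


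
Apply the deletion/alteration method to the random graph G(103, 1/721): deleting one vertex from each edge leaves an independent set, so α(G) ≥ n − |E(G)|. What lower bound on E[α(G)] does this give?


E[|E(G)|] = C(103, 2)·p = 5253 · (1/721) = 51/7.
E[α(G)] ≥ n − E[|E(G)|] = 103 − 51/7 = 670/7.
Numerically: ≈ 95.714.
(This is only a lower bound; the true E[α(G)] may be larger.)

E[α(G)] ≥ 670/7 ≈ 95.714.


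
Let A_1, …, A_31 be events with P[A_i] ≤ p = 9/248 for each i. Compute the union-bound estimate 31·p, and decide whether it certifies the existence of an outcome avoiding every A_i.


Union bound: P[∪_{i=1}^{31} A_i] ≤ Σ_i P[A_i] ≤ 31·p = 31·(9/248) = 9/8.
Numerically: 9/8 ≈ 1.125.
Is 9/8 < 1? NO.
Since the bound 9/8 is ≥ 1, the union bound is uninformative here; it does NOT by itself certify existence.

31·p = 9/8 ≈ 1.125; existence NOT certified by the union bound.


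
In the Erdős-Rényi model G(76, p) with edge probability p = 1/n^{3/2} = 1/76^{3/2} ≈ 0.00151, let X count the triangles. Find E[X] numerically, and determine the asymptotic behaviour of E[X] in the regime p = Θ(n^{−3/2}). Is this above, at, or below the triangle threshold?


Number of potential triangles: C(76, 3) = 70300.
Each occurs with probability p³ ≈ (0.00151)³ ≈ 3.43826e-09.
By linearity: E[X] = C(76, 3)·p³ ≈ 70300 · 3.43826e-09 ≈ 0.000.
Since α = 3/2 > 1, p = c/n^{3/2} = o(1/n) is below the triangle threshold p ~ 1/n. Asymptotically E[X] ~ (c³/6)·n^{3(1−α)} = (1³/6)·n^{-1.5} → 0, so by Markov's inequality G has no triangles w.h.p.

E[X] ≈ 0.000; in regime p = Θ(1/n^{3/2}) E[X] tends to 0 (below the triangle threshold p ~ 1/n).


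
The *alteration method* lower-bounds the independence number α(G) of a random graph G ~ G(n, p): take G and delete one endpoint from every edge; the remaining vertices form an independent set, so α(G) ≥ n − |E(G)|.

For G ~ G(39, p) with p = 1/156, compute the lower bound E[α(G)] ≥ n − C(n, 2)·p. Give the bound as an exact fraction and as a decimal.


E[|E(G)|] = C(39, 2)·p = 741 · (1/156) = 19/4.
E[α(G)] ≥ n − E[|E(G)|] = 39 − 19/4 = 137/4.
Numerically: ≈ 34.2500.
(This is only a lower bound; the true E[α(G)] may be larger.)

E[α(G)] ≥ 137/4 ≈ 34.2500.


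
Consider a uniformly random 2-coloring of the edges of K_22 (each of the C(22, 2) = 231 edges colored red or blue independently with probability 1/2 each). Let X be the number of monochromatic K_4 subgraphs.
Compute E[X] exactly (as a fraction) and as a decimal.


Let X = Σ_S X_S over the C(22, 4) = 7315 subsets S of size 4, where X_S = 1 if the K_4 on S is monochromatic.
For a fixed S, the K_4 on S has C(4, 2) = 6 edges. P[all 6 edges red] = (1/2)^6, and likewise for blue, so P[monochromatic] = 2·(1/2)^6 = 2^{1 − 6} = 1/32.
Summing: E[X] = C(22, 4) · 2^{1 − 6} = 7315 · 1/32 = 7315/32.
Numerically: E[X] ≈ 228.593750.

E[X] = C(22,4)·2^(1−C(4,2)) = 7315/32 ≈ 228.593750.


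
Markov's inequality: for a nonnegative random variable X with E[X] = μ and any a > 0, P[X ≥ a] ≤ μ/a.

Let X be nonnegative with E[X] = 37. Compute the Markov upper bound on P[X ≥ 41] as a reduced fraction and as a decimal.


μ = E[X] = 37, a = 41.
Markov: P[X ≥ 41] ≤ μ/a = (37)/41 = 37/41.
Numerically: ≈ 0.90244.
(Since a = 41 > μ = 37.00000, the bound 37/41 is < 1 and informative.)

P[X ≥ 41] ≤ 37/41 ≈ 0.90244.


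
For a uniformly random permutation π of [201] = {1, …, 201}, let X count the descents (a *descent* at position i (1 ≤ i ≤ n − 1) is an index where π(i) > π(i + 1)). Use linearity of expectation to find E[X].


Write X = Σ X_I over i = 1, …, 200, with X_I the indicator of one descent.
There are 200 indicators.
For each fixed i, the pair (π(i), π(i+1)) is a uniformly random ordered pair of distinct values from {1, …, 201}; by symmetry P[π(i) > π(i+1)] = 1/2.
By linearity: E[X] = 200 · (1/2) = (201 − 1) · (1/2) = 100 ≈ 100.000.

E[X] = 100 = 100.000.


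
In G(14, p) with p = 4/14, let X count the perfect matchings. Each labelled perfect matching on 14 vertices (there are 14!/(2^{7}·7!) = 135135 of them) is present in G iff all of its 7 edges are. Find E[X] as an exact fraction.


K_14 has 14!/(2^{7}·7!) = 135135 labelled perfect matchings.
For each such perfect matching H, let X_H = 1 if all 7 edges of H are present in G. Then P[X_H = 1] = p^{7} = (2/7)^{7} = 128/823543.
By linearity of expectation: E[X] = Σ_H E[X_H] = 135135 · p^{7} = 135135 · 128/823543 = 2471040/117649.
Numerically: E[X] ≈ 21.003.

E[X] = 135135 · (2/7)^{7} = 2471040/117649 ≈ 21.003.


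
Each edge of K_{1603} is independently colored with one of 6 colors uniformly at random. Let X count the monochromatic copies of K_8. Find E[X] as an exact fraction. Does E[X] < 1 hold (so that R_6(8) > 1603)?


E[X] = C(1603, 8) · 6^{1 − 28} = 1062551202482611197720 · 6^{−27} = 1062551202482611197720/1023490369077469249536.
As a reduced fraction: E[X] = 14757655590036266635/14215144014964850688 ≈ 1.038.
Is E[X] < 1? NO.
Since E[X] ≥ 1, the first-moment bound is inconclusive at n = 1603; it does NOT by itself certify R_6(8) > 1603.

E[X] = 14757655590036266635/14215144014964850688 ≈ 1.038; E[X] ≥ 1; first-moment method inconclusive here.


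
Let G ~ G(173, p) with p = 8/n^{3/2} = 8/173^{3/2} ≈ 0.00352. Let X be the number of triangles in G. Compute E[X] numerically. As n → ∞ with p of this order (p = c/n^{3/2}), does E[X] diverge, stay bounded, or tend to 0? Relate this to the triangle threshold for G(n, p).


Number of potential triangles: C(173, 3) = 848046.
Each occurs with probability p³ ≈ (0.00352)³ ≈ 4.34573e-08.
By linearity: E[X] = C(173, 3)·p³ ≈ 848046 · 4.34573e-08 ≈ 0.037.
Since α = 3/2 > 1, p = c/n^{3/2} = o(1/n) is below the triangle threshold p ~ 1/n. Asymptotically E[X] ~ (c³/6)·n^{3(1−α)} = (8³/6)·n^{-1.5} → 0, so by Markov's inequality G has no triangles w.h.p.

E[X] ≈ 0.037; in regime p = Θ(1/n^{3/2}) E[X] tends to 0 (below the triangle threshold p ~ 1/n).


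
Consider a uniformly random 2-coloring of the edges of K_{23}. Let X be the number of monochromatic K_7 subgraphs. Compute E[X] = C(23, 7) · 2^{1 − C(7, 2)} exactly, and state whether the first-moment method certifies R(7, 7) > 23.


E[X] = C(23, 7) · 2^{1 − 21} = 245157 · 2^{−20} = 245157/1048576.
As a reduced fraction: E[X] = 245157/1048576 ≈ 0.233800.
Is E[X] < 1? YES.
Since E[X] < 1, there exists a 2-coloring of K_{23} with no monochromatic K_7; hence R(7, 7) > 23.

E[X] = 245157/1048576 ≈ 0.233800; E[X] < 1, so R(7, 7) > 23.
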